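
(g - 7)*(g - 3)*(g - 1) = g^3 - 11*g^2 + 31*g - 21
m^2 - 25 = (m - 5)*(m + 5)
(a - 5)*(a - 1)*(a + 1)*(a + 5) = a^4 - 26*a^2 + 25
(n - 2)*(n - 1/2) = n^2 - 5*n/2 + 1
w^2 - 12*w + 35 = (w - 7)*(w - 5)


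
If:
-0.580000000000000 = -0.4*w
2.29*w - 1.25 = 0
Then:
No Solution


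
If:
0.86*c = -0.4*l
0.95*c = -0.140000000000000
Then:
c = -0.15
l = 0.32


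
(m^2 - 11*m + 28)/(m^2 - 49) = (m - 4)/(m + 7)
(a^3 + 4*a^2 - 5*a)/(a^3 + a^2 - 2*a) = (a + 5)/(a + 2)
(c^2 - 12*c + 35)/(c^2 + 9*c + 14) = (c^2 - 12*c + 35)/(c^2 + 9*c + 14)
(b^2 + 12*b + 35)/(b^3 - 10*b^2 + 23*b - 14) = (b^2 + 12*b + 35)/(b^3 - 10*b^2 + 23*b - 14)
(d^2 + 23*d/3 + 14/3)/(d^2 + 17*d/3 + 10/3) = (d + 7)/(d + 5)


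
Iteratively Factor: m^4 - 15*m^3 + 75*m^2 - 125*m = (m - 5)*(m^3 - 10*m^2 + 25*m) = (m - 5)^2*(m^2 - 5*m) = (m - 5)^3*(m)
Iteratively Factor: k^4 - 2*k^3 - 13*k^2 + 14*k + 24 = (k + 3)*(k^3 - 5*k^2 + 2*k + 8) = (k - 2)*(k + 3)*(k^2 - 3*k - 4) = (k - 2)*(k + 1)*(k + 3)*(k - 4)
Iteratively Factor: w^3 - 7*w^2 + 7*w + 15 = (w - 5)*(w^2 - 2*w - 3) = (w - 5)*(w + 1)*(w - 3)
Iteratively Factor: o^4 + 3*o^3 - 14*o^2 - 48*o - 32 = (o + 2)*(o^3 + o^2 - 16*o - 16) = (o + 1)*(o + 2)*(o^2 - 16) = (o - 4)*(o + 1)*(o + 2)*(o + 4)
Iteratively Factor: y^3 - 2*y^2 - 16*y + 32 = (y - 4)*(y^2 + 2*y - 8) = (y - 4)*(y - 2)*(y + 4)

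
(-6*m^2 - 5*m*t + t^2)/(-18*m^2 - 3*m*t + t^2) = (m + t)/(3*m + t)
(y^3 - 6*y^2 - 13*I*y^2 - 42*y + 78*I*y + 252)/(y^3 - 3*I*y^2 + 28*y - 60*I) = (y^2 - y*(6 + 7*I) + 42*I)/(y^2 + 3*I*y + 10)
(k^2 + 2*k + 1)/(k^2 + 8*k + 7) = (k + 1)/(k + 7)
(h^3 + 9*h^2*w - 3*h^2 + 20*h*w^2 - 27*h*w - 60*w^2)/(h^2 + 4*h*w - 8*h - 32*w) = (h^2 + 5*h*w - 3*h - 15*w)/(h - 8)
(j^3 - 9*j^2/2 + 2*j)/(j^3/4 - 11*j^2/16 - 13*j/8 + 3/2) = 8*j*(2*j - 1)/(4*j^2 + 5*j - 6)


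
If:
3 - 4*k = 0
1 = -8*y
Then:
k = 3/4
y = -1/8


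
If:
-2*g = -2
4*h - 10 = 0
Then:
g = 1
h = 5/2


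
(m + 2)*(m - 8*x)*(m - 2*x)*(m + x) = m^4 - 9*m^3*x + 2*m^3 + 6*m^2*x^2 - 18*m^2*x + 16*m*x^3 + 12*m*x^2 + 32*x^3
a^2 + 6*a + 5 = (a + 1)*(a + 5)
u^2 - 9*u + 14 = (u - 7)*(u - 2)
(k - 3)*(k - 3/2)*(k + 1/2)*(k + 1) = k^4 - 3*k^3 - 7*k^2/4 + 9*k/2 + 9/4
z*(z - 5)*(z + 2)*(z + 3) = z^4 - 19*z^2 - 30*z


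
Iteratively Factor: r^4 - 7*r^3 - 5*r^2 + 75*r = (r)*(r^3 - 7*r^2 - 5*r + 75) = r*(r - 5)*(r^2 - 2*r - 15) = r*(r - 5)*(r + 3)*(r - 5)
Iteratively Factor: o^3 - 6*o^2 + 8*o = (o - 2)*(o^2 - 4*o) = o*(o - 2)*(o - 4)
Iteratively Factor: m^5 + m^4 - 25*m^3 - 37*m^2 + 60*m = (m - 5)*(m^4 + 6*m^3 + 5*m^2 - 12*m) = (m - 5)*(m - 1)*(m^3 + 7*m^2 + 12*m) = (m - 5)*(m - 1)*(m + 3)*(m^2 + 4*m) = (m - 5)*(m - 1)*(m + 3)*(m + 4)*(m)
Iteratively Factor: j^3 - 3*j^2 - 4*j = (j)*(j^2 - 3*j - 4) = j*(j - 4)*(j + 1)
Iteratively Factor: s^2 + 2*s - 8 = (s + 4)*(s - 2)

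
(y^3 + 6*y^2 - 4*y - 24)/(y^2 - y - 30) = (-y^3 - 6*y^2 + 4*y + 24)/(-y^2 + y + 30)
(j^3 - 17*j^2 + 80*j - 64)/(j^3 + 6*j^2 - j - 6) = (j^2 - 16*j + 64)/(j^2 + 7*j + 6)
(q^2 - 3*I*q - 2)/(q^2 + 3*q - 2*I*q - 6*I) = (q - I)/(q + 3)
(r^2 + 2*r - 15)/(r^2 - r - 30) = (r - 3)/(r - 6)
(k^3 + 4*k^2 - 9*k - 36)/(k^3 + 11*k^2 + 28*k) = (k^2 - 9)/(k*(k + 7))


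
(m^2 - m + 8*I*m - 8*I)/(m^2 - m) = (m + 8*I)/m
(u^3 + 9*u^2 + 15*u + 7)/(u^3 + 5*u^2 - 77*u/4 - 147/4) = 4*(u^2 + 2*u + 1)/(4*u^2 - 8*u - 21)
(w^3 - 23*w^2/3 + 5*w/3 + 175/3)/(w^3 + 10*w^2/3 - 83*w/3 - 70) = (w - 5)/(w + 6)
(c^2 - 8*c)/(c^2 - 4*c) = (c - 8)/(c - 4)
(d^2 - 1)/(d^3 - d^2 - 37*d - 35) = (d - 1)/(d^2 - 2*d - 35)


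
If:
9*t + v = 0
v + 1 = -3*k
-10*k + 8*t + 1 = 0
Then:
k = 17/66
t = 13/66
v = -39/22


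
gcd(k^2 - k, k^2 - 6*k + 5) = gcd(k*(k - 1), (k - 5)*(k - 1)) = k - 1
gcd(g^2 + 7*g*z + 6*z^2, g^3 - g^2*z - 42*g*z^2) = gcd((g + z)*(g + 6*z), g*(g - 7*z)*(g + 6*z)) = g + 6*z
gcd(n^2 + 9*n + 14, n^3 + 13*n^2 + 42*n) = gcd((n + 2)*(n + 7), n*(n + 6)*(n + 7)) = n + 7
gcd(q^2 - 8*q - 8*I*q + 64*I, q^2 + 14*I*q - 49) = 1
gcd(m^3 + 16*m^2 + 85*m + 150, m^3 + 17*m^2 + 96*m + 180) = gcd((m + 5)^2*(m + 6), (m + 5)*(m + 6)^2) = m^2 + 11*m + 30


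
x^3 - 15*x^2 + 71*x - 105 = (x - 7)*(x - 5)*(x - 3)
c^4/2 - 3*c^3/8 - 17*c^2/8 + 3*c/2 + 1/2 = (c/2 + 1)*(c - 2)*(c - 1)*(c + 1/4)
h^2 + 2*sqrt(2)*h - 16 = (h - 2*sqrt(2))*(h + 4*sqrt(2))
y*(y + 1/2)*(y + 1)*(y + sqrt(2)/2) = y^4 + sqrt(2)*y^3/2 + 3*y^3/2 + y^2/2 + 3*sqrt(2)*y^2/4 + sqrt(2)*y/4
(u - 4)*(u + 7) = u^2 + 3*u - 28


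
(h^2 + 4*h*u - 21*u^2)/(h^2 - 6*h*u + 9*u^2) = (-h - 7*u)/(-h + 3*u)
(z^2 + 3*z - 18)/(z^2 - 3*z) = (z + 6)/z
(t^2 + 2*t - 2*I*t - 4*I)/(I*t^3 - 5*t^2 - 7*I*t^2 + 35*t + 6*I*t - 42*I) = (-I*t^2 + 2*t*(-1 - I) - 4)/(t^3 + t^2*(-7 + 5*I) + t*(6 - 35*I) - 42)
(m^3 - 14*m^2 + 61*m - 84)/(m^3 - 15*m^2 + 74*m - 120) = (m^2 - 10*m + 21)/(m^2 - 11*m + 30)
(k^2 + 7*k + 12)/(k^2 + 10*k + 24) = (k + 3)/(k + 6)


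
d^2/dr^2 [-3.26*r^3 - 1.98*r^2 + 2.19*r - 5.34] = -19.56*r - 3.96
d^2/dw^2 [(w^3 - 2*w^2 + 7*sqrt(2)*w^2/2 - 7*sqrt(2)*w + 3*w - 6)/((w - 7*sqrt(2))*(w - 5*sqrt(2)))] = 2*(-31*sqrt(2)*w^3 + 305*w^3 - 3255*sqrt(2)*w^2 + 402*w^2 + 1686*sqrt(2)*w + 14070*w - 22868 + 19670*sqrt(2))/(w^6 - 36*sqrt(2)*w^5 + 1074*w^4 - 8496*sqrt(2)*w^3 + 75180*w^2 - 176400*sqrt(2)*w + 343000)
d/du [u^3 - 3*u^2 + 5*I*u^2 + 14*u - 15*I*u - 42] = 3*u^2 + u*(-6 + 10*I) + 14 - 15*I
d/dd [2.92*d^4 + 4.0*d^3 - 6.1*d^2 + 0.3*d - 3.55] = 11.68*d^3 + 12.0*d^2 - 12.2*d + 0.3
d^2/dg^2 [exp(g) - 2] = exp(g)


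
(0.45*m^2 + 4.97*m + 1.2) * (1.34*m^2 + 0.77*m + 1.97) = 0.603*m^4 + 7.0063*m^3 + 6.3214*m^2 + 10.7149*m + 2.364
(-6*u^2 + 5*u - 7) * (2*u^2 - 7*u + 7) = -12*u^4 + 52*u^3 - 91*u^2 + 84*u - 49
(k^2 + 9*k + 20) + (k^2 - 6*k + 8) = 2*k^2 + 3*k + 28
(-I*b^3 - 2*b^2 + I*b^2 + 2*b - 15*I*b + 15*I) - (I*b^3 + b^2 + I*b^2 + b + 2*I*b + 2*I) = -2*I*b^3 - 3*b^2 + b - 17*I*b + 13*I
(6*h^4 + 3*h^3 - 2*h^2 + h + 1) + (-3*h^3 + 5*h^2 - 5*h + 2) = 6*h^4 + 3*h^2 - 4*h + 3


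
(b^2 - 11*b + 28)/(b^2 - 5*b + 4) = (b - 7)/(b - 1)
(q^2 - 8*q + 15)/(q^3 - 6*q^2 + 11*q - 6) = (q - 5)/(q^2 - 3*q + 2)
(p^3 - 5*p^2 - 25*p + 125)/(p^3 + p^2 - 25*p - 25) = (p - 5)/(p + 1)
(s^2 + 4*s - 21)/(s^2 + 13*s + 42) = (s - 3)/(s + 6)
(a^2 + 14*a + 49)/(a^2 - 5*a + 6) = (a^2 + 14*a + 49)/(a^2 - 5*a + 6)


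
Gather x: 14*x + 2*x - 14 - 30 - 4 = 16*x - 48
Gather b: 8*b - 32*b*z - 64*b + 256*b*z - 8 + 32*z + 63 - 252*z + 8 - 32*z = b*(224*z - 56) - 252*z + 63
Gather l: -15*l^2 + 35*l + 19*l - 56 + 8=-15*l^2 + 54*l - 48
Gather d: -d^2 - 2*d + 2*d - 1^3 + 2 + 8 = 9 - d^2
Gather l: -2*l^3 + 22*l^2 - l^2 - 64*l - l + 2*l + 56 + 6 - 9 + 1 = -2*l^3 + 21*l^2 - 63*l + 54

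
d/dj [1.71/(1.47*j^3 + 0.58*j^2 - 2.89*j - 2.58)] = (-7.5411*j^2 - 1.9836*j + 4.9419)/(1.47*j^3 + 0.58*j^2 - 2.89*j - 2.58)^2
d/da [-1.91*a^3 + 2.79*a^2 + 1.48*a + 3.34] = -5.73*a^2 + 5.58*a + 1.48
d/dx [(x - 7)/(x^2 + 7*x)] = (-x^2 + 14*x + 49)/(x^2*(x^2 + 14*x + 49))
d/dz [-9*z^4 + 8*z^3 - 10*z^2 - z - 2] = -36*z^3 + 24*z^2 - 20*z - 1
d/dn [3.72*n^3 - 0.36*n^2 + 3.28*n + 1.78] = 11.16*n^2 - 0.72*n + 3.28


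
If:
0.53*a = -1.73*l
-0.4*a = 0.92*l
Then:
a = 0.00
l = 0.00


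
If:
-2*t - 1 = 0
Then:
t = -1/2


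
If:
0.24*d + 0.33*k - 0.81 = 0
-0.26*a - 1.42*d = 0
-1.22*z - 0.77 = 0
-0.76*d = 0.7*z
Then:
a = -3.17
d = 0.58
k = 2.03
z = -0.63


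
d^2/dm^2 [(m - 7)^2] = 2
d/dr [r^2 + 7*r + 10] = 2*r + 7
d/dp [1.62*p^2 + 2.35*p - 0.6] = 3.24*p + 2.35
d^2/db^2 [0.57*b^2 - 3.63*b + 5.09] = 1.14000000000000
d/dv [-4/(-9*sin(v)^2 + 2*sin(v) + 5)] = 8*(1 - 9*sin(v))*cos(v)/(-9*sin(v)^2 + 2*sin(v) + 5)^2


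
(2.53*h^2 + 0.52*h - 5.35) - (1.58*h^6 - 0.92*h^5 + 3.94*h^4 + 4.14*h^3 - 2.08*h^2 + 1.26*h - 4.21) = -1.58*h^6 + 0.92*h^5 - 3.94*h^4 - 4.14*h^3 + 4.61*h^2 - 0.74*h - 1.14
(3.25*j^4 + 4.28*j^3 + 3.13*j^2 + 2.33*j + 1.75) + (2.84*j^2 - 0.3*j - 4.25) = 3.25*j^4 + 4.28*j^3 + 5.97*j^2 + 2.03*j - 2.5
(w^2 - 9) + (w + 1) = w^2 + w - 8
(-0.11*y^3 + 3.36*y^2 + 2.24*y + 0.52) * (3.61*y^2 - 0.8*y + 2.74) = -0.3971*y^5 + 12.2176*y^4 + 5.097*y^3 + 9.2916*y^2 + 5.7216*y + 1.4248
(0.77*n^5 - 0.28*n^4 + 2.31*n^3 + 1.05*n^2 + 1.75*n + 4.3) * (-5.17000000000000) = -3.9809*n^5 + 1.4476*n^4 - 11.9427*n^3 - 5.4285*n^2 - 9.0475*n - 22.231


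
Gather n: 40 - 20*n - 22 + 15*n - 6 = 12 - 5*n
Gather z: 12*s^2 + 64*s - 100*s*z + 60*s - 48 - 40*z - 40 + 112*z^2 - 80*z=12*s^2 + 124*s + 112*z^2 + z*(-100*s - 120) - 88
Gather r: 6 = 6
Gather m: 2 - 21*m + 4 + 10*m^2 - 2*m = 10*m^2 - 23*m + 6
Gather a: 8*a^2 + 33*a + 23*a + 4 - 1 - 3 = 8*a^2 + 56*a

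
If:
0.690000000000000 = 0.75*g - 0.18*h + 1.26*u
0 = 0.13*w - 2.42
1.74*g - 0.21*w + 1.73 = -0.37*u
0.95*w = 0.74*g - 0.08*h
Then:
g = 6.80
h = -158.15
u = -26.09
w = 18.62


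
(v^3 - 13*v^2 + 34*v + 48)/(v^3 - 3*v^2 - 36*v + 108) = (v^2 - 7*v - 8)/(v^2 + 3*v - 18)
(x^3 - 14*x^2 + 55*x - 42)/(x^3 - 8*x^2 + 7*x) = (x - 6)/x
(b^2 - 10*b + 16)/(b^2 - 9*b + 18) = (b^2 - 10*b + 16)/(b^2 - 9*b + 18)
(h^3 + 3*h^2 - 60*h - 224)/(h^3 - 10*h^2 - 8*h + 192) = (h + 7)/(h - 6)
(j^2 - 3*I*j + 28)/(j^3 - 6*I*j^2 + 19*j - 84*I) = 1/(j - 3*I)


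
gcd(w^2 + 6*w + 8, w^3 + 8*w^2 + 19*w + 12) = w + 4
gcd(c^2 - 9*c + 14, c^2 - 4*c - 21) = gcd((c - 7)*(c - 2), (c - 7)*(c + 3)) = c - 7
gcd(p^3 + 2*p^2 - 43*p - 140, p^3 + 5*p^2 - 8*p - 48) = p + 4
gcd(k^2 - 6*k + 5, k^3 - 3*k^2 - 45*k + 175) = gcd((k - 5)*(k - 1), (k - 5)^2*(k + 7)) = k - 5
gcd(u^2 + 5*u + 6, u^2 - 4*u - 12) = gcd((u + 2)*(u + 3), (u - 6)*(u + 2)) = u + 2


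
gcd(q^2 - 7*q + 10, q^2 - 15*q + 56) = 1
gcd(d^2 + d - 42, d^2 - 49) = d + 7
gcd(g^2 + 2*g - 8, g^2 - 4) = g - 2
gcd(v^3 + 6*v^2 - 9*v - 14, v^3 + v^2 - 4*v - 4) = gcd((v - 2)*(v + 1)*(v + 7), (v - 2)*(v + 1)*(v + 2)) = v^2 - v - 2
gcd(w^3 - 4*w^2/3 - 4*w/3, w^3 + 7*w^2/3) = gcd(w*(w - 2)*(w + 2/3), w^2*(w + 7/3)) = w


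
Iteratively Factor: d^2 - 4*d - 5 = (d + 1)*(d - 5)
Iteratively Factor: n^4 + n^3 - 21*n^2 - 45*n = (n + 3)*(n^3 - 2*n^2 - 15*n) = (n - 5)*(n + 3)*(n^2 + 3*n) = n*(n - 5)*(n + 3)*(n + 3)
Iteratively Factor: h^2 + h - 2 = (h - 1)*(h + 2)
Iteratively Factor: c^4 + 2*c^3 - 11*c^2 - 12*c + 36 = (c + 3)*(c^3 - c^2 - 8*c + 12) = (c - 2)*(c + 3)*(c^2 + c - 6) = (c - 2)^2*(c + 3)*(c + 3)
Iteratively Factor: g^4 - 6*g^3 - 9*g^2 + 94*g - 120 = (g + 4)*(g^3 - 10*g^2 + 31*g - 30) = (g - 3)*(g + 4)*(g^2 - 7*g + 10) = (g - 5)*(g - 3)*(g + 4)*(g - 2)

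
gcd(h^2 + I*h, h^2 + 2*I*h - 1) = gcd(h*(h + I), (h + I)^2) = h + I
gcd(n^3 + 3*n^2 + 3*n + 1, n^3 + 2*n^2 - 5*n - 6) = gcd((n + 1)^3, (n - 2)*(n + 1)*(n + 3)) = n + 1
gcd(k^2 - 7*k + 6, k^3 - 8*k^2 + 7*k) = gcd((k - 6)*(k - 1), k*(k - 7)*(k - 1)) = k - 1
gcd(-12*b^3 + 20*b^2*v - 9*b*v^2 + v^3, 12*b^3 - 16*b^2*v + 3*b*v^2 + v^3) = 2*b^2 - 3*b*v + v^2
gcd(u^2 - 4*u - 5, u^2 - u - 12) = 1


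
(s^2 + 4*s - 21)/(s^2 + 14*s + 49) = (s - 3)/(s + 7)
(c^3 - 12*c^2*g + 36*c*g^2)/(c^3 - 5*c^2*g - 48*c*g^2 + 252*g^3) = c/(c + 7*g)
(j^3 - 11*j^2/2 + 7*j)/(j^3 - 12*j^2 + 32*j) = (j^2 - 11*j/2 + 7)/(j^2 - 12*j + 32)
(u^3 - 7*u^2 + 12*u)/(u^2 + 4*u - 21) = u*(u - 4)/(u + 7)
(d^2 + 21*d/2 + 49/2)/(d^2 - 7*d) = (2*d^2 + 21*d + 49)/(2*d*(d - 7))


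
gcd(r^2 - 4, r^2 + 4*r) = 1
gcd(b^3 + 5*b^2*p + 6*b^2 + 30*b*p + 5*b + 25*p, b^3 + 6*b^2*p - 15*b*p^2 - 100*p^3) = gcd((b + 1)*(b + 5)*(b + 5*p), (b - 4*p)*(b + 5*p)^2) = b + 5*p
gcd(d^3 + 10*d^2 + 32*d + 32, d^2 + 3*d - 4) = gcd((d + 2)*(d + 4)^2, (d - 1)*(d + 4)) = d + 4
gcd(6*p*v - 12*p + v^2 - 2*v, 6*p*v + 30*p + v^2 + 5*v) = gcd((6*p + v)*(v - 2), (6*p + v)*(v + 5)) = 6*p + v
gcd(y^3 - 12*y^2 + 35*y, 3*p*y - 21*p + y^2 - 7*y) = y - 7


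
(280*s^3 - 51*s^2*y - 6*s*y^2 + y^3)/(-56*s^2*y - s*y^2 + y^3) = (-5*s + y)/y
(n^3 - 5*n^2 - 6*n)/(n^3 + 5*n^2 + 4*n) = (n - 6)/(n + 4)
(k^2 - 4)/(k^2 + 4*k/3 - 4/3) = 3*(k - 2)/(3*k - 2)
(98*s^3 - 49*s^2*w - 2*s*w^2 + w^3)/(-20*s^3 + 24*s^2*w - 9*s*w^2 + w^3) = (-49*s^2 + w^2)/(10*s^2 - 7*s*w + w^2)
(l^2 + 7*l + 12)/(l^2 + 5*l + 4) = (l + 3)/(l + 1)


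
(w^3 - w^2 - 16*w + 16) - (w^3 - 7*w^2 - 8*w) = 6*w^2 - 8*w + 16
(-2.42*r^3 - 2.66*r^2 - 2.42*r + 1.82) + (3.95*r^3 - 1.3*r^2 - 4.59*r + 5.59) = 1.53*r^3 - 3.96*r^2 - 7.01*r + 7.41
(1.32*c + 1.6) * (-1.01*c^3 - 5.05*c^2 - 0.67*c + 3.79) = -1.3332*c^4 - 8.282*c^3 - 8.9644*c^2 + 3.9308*c + 6.064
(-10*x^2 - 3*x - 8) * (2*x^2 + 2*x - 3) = -20*x^4 - 26*x^3 + 8*x^2 - 7*x + 24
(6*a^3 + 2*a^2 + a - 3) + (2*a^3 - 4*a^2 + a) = 8*a^3 - 2*a^2 + 2*a - 3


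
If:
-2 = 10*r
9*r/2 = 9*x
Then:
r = -1/5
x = -1/10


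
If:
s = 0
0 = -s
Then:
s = 0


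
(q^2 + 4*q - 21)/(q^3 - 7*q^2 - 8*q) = (-q^2 - 4*q + 21)/(q*(-q^2 + 7*q + 8))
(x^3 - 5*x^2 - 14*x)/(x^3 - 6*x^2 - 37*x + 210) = x*(x + 2)/(x^2 + x - 30)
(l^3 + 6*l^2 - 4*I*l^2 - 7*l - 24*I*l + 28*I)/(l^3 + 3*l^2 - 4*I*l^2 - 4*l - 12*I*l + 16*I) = (l + 7)/(l + 4)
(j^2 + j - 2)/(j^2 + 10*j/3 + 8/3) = 3*(j - 1)/(3*j + 4)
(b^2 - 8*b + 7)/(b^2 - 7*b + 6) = (b - 7)/(b - 6)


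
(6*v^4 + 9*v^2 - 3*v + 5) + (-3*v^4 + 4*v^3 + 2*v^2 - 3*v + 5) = 3*v^4 + 4*v^3 + 11*v^2 - 6*v + 10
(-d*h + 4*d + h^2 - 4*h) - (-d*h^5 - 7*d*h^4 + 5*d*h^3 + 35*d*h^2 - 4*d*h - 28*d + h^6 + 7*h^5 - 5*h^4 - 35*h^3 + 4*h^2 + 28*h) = d*h^5 + 7*d*h^4 - 5*d*h^3 - 35*d*h^2 + 3*d*h + 32*d - h^6 - 7*h^5 + 5*h^4 + 35*h^3 - 3*h^2 - 32*h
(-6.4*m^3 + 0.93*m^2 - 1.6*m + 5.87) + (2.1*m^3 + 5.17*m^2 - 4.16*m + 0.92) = -4.3*m^3 + 6.1*m^2 - 5.76*m + 6.79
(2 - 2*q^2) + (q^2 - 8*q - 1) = -q^2 - 8*q + 1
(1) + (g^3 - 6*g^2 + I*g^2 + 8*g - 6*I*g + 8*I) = g^3 - 6*g^2 + I*g^2 + 8*g - 6*I*g + 1 + 8*I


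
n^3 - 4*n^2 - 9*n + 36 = (n - 4)*(n - 3)*(n + 3)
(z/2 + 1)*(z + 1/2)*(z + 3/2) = z^3/2 + 2*z^2 + 19*z/8 + 3/4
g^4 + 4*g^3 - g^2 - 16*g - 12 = (g - 2)*(g + 1)*(g + 2)*(g + 3)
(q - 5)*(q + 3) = q^2 - 2*q - 15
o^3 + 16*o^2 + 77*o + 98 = (o + 2)*(o + 7)^2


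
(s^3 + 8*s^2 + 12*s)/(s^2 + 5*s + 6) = s*(s + 6)/(s + 3)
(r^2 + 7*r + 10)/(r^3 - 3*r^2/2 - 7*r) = 2*(r + 5)/(r*(2*r - 7))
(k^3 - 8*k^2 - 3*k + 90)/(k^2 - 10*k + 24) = (k^2 - 2*k - 15)/(k - 4)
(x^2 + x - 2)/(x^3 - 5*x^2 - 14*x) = (x - 1)/(x*(x - 7))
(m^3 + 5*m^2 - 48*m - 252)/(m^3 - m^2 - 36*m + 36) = (m^2 - m - 42)/(m^2 - 7*m + 6)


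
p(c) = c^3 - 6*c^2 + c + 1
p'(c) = 3*c^2 - 12*c + 1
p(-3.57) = -124.54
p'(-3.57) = 82.07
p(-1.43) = -15.62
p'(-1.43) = 24.29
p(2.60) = -19.38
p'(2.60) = -9.92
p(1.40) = -6.62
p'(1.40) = -9.92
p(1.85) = -11.35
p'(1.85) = -10.93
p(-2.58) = -58.69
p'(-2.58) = 51.93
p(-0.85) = -4.80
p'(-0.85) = 13.37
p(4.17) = -26.65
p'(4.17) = 3.13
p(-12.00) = -2603.00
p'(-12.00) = 577.00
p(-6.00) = -437.00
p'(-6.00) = 181.00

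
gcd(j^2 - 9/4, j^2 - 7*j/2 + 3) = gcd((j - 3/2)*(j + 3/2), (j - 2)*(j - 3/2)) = j - 3/2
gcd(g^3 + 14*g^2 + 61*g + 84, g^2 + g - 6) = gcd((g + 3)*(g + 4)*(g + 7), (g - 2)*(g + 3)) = g + 3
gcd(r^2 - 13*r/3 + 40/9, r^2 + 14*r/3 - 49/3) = 1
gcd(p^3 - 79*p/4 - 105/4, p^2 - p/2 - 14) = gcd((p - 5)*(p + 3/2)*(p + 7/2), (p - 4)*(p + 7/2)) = p + 7/2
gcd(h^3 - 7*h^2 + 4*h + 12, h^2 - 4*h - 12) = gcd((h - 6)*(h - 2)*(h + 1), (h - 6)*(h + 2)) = h - 6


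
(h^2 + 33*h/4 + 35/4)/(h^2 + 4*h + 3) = (4*h^2 + 33*h + 35)/(4*(h^2 + 4*h + 3))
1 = 1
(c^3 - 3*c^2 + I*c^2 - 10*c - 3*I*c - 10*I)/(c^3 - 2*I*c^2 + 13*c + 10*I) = (c^2 - 3*c - 10)/(c^2 - 3*I*c + 10)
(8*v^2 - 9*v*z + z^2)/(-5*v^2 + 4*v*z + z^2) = (-8*v + z)/(5*v + z)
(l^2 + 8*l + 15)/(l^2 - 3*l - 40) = (l + 3)/(l - 8)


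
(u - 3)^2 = u^2 - 6*u + 9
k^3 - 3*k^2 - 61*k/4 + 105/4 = (k - 5)*(k - 3/2)*(k + 7/2)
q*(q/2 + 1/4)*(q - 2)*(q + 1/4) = q^4/2 - 5*q^3/8 - 11*q^2/16 - q/8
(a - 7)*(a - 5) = a^2 - 12*a + 35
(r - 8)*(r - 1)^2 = r^3 - 10*r^2 + 17*r - 8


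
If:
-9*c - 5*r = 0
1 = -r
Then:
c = 5/9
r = -1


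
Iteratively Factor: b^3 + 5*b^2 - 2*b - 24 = (b + 4)*(b^2 + b - 6) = (b - 2)*(b + 4)*(b + 3)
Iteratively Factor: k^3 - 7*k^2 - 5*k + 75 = (k - 5)*(k^2 - 2*k - 15) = (k - 5)^2*(k + 3)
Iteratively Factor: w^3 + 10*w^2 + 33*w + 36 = (w + 4)*(w^2 + 6*w + 9) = (w + 3)*(w + 4)*(w + 3)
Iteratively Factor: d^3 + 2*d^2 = (d)*(d^2 + 2*d) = d^2*(d + 2)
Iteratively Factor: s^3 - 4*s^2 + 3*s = (s - 3)*(s^2 - s) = (s - 3)*(s - 1)*(s)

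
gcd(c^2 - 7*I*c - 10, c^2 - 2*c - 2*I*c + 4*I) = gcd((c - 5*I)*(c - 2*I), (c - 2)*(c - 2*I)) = c - 2*I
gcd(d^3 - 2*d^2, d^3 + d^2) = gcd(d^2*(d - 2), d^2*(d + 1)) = d^2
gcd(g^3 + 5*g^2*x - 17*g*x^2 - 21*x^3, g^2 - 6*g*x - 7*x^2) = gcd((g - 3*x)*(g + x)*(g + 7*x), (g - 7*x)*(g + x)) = g + x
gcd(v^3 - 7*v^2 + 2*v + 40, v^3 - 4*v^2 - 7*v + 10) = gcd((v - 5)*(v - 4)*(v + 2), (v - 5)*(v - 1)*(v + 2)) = v^2 - 3*v - 10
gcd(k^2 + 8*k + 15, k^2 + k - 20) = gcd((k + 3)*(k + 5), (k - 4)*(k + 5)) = k + 5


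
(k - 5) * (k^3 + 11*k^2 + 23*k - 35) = k^4 + 6*k^3 - 32*k^2 - 150*k + 175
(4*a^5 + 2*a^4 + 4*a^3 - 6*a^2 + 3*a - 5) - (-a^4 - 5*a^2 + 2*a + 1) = 4*a^5 + 3*a^4 + 4*a^3 - a^2 + a - 6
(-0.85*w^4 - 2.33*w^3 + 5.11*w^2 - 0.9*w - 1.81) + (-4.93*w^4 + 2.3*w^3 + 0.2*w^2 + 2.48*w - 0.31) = -5.78*w^4 - 0.0300000000000002*w^3 + 5.31*w^2 + 1.58*w - 2.12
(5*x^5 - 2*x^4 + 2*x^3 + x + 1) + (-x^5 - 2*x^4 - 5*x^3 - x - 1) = 4*x^5 - 4*x^4 - 3*x^3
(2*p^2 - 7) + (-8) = 2*p^2 - 15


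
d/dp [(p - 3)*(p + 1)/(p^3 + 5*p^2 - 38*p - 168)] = (-p^4 + 4*p^3 - 19*p^2 - 306*p + 222)/(p^6 + 10*p^5 - 51*p^4 - 716*p^3 - 236*p^2 + 12768*p + 28224)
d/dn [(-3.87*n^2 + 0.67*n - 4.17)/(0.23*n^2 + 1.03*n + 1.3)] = (-4.1402*n^2 - 8.1438*n + 5.1661)/(0.0529*n^4 + 0.4738*n^3 + 1.6589*n^2 + 2.678*n + 1.69)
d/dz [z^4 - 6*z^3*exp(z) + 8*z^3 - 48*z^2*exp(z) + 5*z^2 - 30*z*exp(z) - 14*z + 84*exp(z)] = -6*z^3*exp(z) + 4*z^3 - 66*z^2*exp(z) + 24*z^2 - 126*z*exp(z) + 10*z + 54*exp(z) - 14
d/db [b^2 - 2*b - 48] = 2*b - 2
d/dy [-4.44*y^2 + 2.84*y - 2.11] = 2.84 - 8.88*y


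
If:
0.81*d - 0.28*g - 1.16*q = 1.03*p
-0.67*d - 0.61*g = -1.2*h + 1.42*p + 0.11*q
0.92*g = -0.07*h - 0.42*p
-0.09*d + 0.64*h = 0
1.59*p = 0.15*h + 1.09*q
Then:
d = 0.00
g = 0.00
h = 0.00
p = 0.00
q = 0.00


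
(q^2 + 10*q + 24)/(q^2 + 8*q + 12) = (q + 4)/(q + 2)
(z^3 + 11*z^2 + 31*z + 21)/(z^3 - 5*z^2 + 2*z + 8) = (z^2 + 10*z + 21)/(z^2 - 6*z + 8)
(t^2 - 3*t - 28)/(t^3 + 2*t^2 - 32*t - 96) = (t - 7)/(t^2 - 2*t - 24)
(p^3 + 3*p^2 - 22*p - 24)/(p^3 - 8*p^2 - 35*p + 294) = (p^2 - 3*p - 4)/(p^2 - 14*p + 49)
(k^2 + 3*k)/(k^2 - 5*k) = (k + 3)/(k - 5)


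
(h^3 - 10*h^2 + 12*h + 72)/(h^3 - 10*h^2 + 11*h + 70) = (h^2 - 12*h + 36)/(h^2 - 12*h + 35)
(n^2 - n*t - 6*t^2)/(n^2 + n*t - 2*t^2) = (-n + 3*t)/(-n + t)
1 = 1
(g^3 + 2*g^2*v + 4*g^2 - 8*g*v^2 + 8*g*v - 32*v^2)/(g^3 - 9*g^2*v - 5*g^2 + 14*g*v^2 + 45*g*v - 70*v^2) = (-g^2 - 4*g*v - 4*g - 16*v)/(-g^2 + 7*g*v + 5*g - 35*v)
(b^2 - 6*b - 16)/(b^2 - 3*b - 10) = (b - 8)/(b - 5)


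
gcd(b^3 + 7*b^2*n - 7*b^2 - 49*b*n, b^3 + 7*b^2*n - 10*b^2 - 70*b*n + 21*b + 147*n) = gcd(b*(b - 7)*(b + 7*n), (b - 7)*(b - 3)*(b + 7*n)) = b^2 + 7*b*n - 7*b - 49*n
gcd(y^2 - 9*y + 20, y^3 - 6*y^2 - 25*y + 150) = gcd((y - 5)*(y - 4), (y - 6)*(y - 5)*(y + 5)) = y - 5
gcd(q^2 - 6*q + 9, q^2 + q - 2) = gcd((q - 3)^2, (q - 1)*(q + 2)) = 1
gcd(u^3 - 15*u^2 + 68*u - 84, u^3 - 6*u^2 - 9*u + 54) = u - 6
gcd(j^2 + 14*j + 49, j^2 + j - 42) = j + 7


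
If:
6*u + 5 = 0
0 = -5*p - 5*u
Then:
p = 5/6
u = -5/6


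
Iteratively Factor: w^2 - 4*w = (w)*(w - 4)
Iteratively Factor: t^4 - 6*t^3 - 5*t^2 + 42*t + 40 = (t + 1)*(t^3 - 7*t^2 + 2*t + 40) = (t - 4)*(t + 1)*(t^2 - 3*t - 10) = (t - 5)*(t - 4)*(t + 1)*(t + 2)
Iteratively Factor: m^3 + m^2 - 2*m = (m)*(m^2 + m - 2) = m*(m + 2)*(m - 1)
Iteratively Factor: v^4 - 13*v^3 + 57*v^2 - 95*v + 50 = (v - 2)*(v^3 - 11*v^2 + 35*v - 25) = (v - 5)*(v - 2)*(v^2 - 6*v + 5) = (v - 5)*(v - 2)*(v - 1)*(v - 5)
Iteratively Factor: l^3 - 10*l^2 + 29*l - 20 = (l - 4)*(l^2 - 6*l + 5) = (l - 5)*(l - 4)*(l - 1)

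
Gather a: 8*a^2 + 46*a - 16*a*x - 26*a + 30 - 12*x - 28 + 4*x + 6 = 8*a^2 + a*(20 - 16*x) - 8*x + 8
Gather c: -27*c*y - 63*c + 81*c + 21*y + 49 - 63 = c*(18 - 27*y) + 21*y - 14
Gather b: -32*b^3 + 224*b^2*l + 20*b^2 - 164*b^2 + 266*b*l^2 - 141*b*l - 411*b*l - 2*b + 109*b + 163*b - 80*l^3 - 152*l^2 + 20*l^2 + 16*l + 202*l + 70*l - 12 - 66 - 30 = -32*b^3 + b^2*(224*l - 144) + b*(266*l^2 - 552*l + 270) - 80*l^3 - 132*l^2 + 288*l - 108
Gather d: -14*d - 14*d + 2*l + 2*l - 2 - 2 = -28*d + 4*l - 4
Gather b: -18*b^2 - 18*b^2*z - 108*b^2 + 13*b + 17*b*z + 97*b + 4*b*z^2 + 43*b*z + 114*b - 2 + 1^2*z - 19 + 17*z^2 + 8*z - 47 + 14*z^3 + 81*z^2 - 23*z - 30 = b^2*(-18*z - 126) + b*(4*z^2 + 60*z + 224) + 14*z^3 + 98*z^2 - 14*z - 98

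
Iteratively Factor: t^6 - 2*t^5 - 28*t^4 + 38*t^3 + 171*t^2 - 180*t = (t - 5)*(t^5 + 3*t^4 - 13*t^3 - 27*t^2 + 36*t) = (t - 5)*(t - 1)*(t^4 + 4*t^3 - 9*t^2 - 36*t) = (t - 5)*(t - 1)*(t + 3)*(t^3 + t^2 - 12*t) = (t - 5)*(t - 1)*(t + 3)*(t + 4)*(t^2 - 3*t) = t*(t - 5)*(t - 1)*(t + 3)*(t + 4)*(t - 3)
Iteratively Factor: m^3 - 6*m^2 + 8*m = (m)*(m^2 - 6*m + 8) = m*(m - 4)*(m - 2)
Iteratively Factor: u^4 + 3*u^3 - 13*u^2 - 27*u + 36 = (u + 3)*(u^3 - 13*u + 12) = (u + 3)*(u + 4)*(u^2 - 4*u + 3) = (u - 1)*(u + 3)*(u + 4)*(u - 3)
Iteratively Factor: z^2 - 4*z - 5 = (z + 1)*(z - 5)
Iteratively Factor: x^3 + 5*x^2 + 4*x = (x + 4)*(x^2 + x) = (x + 1)*(x + 4)*(x)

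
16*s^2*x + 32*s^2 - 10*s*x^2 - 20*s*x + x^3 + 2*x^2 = (-8*s + x)*(-2*s + x)*(x + 2)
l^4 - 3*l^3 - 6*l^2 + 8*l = l*(l - 4)*(l - 1)*(l + 2)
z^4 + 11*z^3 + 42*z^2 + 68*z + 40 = (z + 2)^3*(z + 5)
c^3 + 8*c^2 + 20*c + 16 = (c + 2)^2*(c + 4)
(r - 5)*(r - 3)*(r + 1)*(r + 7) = r^4 - 42*r^2 + 64*r + 105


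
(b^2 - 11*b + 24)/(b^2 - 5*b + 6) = (b - 8)/(b - 2)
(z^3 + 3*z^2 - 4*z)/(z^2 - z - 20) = z*(z - 1)/(z - 5)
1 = 1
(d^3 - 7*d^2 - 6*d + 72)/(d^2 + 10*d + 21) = (d^2 - 10*d + 24)/(d + 7)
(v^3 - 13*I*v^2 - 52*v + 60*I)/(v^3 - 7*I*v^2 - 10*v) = (v - 6*I)/v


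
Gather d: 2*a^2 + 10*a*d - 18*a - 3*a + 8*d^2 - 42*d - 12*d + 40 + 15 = 2*a^2 - 21*a + 8*d^2 + d*(10*a - 54) + 55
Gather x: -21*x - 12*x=-33*x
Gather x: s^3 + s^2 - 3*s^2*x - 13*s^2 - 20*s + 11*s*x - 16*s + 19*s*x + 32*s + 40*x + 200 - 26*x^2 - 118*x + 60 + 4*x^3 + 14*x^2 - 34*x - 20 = s^3 - 12*s^2 - 4*s + 4*x^3 - 12*x^2 + x*(-3*s^2 + 30*s - 112) + 240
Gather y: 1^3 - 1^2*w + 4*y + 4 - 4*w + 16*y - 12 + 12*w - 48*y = 7*w - 28*y - 7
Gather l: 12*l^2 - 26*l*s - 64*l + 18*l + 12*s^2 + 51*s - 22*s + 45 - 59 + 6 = 12*l^2 + l*(-26*s - 46) + 12*s^2 + 29*s - 8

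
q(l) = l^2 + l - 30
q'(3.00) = 7.00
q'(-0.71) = -0.42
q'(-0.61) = -0.22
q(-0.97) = -30.03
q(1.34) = -26.86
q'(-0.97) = -0.94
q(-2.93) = -24.35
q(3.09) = -17.36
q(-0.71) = -30.21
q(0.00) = -30.00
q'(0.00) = 1.00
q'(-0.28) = 0.44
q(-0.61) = -30.24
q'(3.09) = 7.18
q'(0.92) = 2.84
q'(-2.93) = -4.86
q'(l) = 2*l + 1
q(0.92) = -28.23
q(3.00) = -18.00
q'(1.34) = 3.68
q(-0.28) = -30.20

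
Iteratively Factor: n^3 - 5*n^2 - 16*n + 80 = (n + 4)*(n^2 - 9*n + 20) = (n - 5)*(n + 4)*(n - 4)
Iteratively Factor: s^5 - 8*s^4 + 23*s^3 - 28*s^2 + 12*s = (s - 2)*(s^4 - 6*s^3 + 11*s^2 - 6*s) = s*(s - 2)*(s^3 - 6*s^2 + 11*s - 6) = s*(s - 2)*(s - 1)*(s^2 - 5*s + 6) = s*(s - 3)*(s - 2)*(s - 1)*(s - 2)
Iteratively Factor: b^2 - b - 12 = (b - 4)*(b + 3)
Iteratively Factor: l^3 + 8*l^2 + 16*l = (l)*(l^2 + 8*l + 16) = l*(l + 4)*(l + 4)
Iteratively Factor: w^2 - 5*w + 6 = (w - 3)*(w - 2)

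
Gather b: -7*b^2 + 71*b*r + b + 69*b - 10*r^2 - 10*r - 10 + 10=-7*b^2 + b*(71*r + 70) - 10*r^2 - 10*r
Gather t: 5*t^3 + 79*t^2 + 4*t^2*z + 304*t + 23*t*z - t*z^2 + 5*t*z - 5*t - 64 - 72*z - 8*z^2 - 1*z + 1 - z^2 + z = 5*t^3 + t^2*(4*z + 79) + t*(-z^2 + 28*z + 299) - 9*z^2 - 72*z - 63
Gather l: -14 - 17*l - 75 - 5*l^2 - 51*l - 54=-5*l^2 - 68*l - 143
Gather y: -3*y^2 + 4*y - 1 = -3*y^2 + 4*y - 1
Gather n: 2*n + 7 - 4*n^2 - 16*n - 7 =-4*n^2 - 14*n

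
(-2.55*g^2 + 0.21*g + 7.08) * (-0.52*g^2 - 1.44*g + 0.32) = 1.326*g^4 + 3.5628*g^3 - 4.8*g^2 - 10.128*g + 2.2656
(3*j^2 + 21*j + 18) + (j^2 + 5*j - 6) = 4*j^2 + 26*j + 12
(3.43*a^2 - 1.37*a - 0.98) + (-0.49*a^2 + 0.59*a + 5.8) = 2.94*a^2 - 0.78*a + 4.82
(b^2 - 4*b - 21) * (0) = 0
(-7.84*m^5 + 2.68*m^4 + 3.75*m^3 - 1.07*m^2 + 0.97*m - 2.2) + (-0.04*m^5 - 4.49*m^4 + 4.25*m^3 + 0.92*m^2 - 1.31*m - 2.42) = -7.88*m^5 - 1.81*m^4 + 8.0*m^3 - 0.15*m^2 - 0.34*m - 4.62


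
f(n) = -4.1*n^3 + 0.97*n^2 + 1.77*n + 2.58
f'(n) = -12.3*n^2 + 1.94*n + 1.77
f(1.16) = -0.46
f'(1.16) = -12.53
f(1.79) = -14.66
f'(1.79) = -34.17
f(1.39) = -4.10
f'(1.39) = -19.30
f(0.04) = 2.65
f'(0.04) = 1.83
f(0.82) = 2.42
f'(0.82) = -4.91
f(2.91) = -85.09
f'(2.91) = -96.74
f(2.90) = -84.12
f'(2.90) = -96.05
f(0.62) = 3.07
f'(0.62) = -1.76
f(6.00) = -837.48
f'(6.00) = -429.39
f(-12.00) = 7205.82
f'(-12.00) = -1792.71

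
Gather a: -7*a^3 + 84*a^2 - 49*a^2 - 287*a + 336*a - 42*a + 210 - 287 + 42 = -7*a^3 + 35*a^2 + 7*a - 35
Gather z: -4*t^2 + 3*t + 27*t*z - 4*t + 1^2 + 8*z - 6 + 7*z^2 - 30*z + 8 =-4*t^2 - t + 7*z^2 + z*(27*t - 22) + 3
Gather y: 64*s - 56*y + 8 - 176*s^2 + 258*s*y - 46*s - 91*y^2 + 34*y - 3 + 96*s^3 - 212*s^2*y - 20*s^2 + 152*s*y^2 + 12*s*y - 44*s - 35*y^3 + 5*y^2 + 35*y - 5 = 96*s^3 - 196*s^2 - 26*s - 35*y^3 + y^2*(152*s - 86) + y*(-212*s^2 + 270*s + 13)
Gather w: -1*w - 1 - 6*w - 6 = -7*w - 7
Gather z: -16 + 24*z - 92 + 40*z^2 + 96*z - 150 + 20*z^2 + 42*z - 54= 60*z^2 + 162*z - 312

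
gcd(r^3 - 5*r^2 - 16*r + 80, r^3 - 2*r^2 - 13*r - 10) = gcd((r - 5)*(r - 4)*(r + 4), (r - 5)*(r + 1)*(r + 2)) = r - 5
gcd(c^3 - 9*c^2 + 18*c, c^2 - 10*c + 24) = c - 6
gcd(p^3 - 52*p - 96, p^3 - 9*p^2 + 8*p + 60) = p + 2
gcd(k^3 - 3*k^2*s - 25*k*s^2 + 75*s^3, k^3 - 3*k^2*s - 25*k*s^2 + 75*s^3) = k^3 - 3*k^2*s - 25*k*s^2 + 75*s^3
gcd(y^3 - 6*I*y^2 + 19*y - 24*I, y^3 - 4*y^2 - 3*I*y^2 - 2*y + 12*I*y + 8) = y - I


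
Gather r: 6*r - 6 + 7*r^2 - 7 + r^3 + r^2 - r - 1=r^3 + 8*r^2 + 5*r - 14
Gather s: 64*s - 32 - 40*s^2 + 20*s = -40*s^2 + 84*s - 32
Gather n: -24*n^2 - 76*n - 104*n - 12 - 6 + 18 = -24*n^2 - 180*n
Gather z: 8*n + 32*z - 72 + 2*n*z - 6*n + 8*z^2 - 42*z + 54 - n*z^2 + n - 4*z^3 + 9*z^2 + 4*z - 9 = 3*n - 4*z^3 + z^2*(17 - n) + z*(2*n - 6) - 27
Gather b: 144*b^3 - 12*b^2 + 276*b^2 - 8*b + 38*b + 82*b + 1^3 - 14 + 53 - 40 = 144*b^3 + 264*b^2 + 112*b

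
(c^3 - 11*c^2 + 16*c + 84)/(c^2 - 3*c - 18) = (c^2 - 5*c - 14)/(c + 3)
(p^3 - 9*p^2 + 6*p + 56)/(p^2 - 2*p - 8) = p - 7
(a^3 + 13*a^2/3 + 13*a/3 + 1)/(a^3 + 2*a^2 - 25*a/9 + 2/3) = 3*(3*a^2 + 4*a + 1)/(9*a^2 - 9*a + 2)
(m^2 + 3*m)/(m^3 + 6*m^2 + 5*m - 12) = m/(m^2 + 3*m - 4)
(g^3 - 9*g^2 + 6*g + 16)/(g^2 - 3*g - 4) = (g^2 - 10*g + 16)/(g - 4)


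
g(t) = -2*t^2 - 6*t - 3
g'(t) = -4*t - 6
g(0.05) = -3.30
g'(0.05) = -6.20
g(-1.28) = 1.40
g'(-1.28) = -0.88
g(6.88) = -138.95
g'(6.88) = -33.52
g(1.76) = -19.76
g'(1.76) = -13.04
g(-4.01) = -11.10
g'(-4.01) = 10.04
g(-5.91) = -37.40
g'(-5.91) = 17.64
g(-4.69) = -18.85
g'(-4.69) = 12.76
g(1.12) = -12.23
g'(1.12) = -10.48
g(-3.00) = -3.00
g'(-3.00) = 6.00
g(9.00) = -219.00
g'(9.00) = -42.00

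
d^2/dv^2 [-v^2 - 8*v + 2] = -2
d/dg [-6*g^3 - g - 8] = -18*g^2 - 1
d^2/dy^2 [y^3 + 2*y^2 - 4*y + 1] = 6*y + 4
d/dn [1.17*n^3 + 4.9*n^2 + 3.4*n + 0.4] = 3.51*n^2 + 9.8*n + 3.4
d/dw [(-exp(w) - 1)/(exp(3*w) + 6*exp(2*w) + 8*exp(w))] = (2*exp(3*w) + 9*exp(2*w) + 12*exp(w) + 8)*exp(-w)/(exp(4*w) + 12*exp(3*w) + 52*exp(2*w) + 96*exp(w) + 64)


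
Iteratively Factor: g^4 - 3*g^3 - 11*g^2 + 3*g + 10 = (g - 5)*(g^3 + 2*g^2 - g - 2) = (g - 5)*(g - 1)*(g^2 + 3*g + 2) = (g - 5)*(g - 1)*(g + 1)*(g + 2)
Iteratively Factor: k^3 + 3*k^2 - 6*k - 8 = (k + 4)*(k^2 - k - 2) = (k - 2)*(k + 4)*(k + 1)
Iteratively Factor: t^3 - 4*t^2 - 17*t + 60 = (t + 4)*(t^2 - 8*t + 15) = (t - 5)*(t + 4)*(t - 3)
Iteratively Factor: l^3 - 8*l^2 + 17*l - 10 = (l - 5)*(l^2 - 3*l + 2) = (l - 5)*(l - 2)*(l - 1)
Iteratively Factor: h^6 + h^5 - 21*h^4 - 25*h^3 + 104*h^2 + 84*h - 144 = (h + 2)*(h^5 - h^4 - 19*h^3 + 13*h^2 + 78*h - 72) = (h + 2)*(h + 3)*(h^4 - 4*h^3 - 7*h^2 + 34*h - 24) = (h - 1)*(h + 2)*(h + 3)*(h^3 - 3*h^2 - 10*h + 24) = (h - 2)*(h - 1)*(h + 2)*(h + 3)*(h^2 - h - 12) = (h - 2)*(h - 1)*(h + 2)*(h + 3)^2*(h - 4)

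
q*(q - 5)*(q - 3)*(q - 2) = q^4 - 10*q^3 + 31*q^2 - 30*q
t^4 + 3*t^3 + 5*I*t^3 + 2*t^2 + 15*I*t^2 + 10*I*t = t*(t + 1)*(t + 2)*(t + 5*I)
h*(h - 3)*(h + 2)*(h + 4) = h^4 + 3*h^3 - 10*h^2 - 24*h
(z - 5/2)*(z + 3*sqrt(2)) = z^2 - 5*z/2 + 3*sqrt(2)*z - 15*sqrt(2)/2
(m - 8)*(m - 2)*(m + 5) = m^3 - 5*m^2 - 34*m + 80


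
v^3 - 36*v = v*(v - 6)*(v + 6)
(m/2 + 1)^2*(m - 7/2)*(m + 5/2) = m^4/4 + 3*m^3/4 - 35*m^2/16 - 39*m/4 - 35/4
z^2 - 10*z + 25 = (z - 5)^2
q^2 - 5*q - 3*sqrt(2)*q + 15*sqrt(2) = (q - 5)*(q - 3*sqrt(2))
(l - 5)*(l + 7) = l^2 + 2*l - 35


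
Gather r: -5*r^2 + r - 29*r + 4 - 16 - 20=-5*r^2 - 28*r - 32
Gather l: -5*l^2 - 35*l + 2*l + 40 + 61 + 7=-5*l^2 - 33*l + 108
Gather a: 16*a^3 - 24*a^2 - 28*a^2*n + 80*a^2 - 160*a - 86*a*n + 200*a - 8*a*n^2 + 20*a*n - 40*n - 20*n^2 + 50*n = 16*a^3 + a^2*(56 - 28*n) + a*(-8*n^2 - 66*n + 40) - 20*n^2 + 10*n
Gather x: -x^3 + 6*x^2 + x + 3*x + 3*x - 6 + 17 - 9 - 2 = -x^3 + 6*x^2 + 7*x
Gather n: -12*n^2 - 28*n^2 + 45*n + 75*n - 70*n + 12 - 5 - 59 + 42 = -40*n^2 + 50*n - 10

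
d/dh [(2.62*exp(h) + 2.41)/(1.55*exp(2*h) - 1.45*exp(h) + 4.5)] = (-4.061*exp(2*h) - 7.471*exp(h) + 15.2845)*exp(h)/(2.4025*exp(4*h) - 4.495*exp(3*h) + 16.0525*exp(2*h) - 13.05*exp(h) + 20.25)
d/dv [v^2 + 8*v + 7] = 2*v + 8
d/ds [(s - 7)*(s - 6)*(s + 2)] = 3*s^2 - 22*s + 16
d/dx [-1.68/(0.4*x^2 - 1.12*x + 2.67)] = (1.344*x - 1.8816)/(0.4*x^2 - 1.12*x + 2.67)^2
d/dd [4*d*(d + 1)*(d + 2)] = 12*d^2 + 24*d + 8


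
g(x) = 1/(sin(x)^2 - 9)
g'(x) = -2*sin(x)*cos(x)/(sin(x)^2 - 9)^2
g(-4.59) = -0.12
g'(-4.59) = 0.00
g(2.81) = -0.11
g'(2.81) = 0.01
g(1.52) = -0.12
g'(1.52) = -0.00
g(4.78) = -0.12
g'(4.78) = 0.00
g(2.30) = -0.12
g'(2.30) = 0.01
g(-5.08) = -0.12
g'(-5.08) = -0.01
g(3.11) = -0.11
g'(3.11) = 0.00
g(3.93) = -0.12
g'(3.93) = -0.01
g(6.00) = -0.11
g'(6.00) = 0.01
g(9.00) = -0.11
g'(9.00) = 0.01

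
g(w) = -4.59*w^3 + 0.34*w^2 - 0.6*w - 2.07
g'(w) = -13.77*w^2 + 0.68*w - 0.6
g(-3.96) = 290.67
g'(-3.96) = -219.23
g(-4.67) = 475.63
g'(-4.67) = -304.08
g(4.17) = -331.49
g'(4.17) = -237.21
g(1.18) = -9.85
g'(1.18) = -18.97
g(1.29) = -12.13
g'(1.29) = -22.64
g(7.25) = -1737.70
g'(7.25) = -719.46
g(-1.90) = 31.78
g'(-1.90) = -51.60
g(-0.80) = 0.98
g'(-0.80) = -9.96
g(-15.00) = 15574.68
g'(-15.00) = -3109.05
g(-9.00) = 3376.98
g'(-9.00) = -1122.09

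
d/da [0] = 0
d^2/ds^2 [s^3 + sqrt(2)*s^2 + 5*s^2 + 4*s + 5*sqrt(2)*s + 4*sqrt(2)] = 6*s + 2*sqrt(2) + 10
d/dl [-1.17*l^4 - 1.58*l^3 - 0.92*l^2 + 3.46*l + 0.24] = -4.68*l^3 - 4.74*l^2 - 1.84*l + 3.46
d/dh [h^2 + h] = 2*h + 1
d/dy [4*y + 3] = 4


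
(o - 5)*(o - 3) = o^2 - 8*o + 15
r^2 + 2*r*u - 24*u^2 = (r - 4*u)*(r + 6*u)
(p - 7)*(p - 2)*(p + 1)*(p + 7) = p^4 - p^3 - 51*p^2 + 49*p + 98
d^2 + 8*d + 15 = (d + 3)*(d + 5)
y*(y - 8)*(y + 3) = y^3 - 5*y^2 - 24*y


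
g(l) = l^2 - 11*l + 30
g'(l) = 2*l - 11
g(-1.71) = 51.73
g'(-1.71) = -14.42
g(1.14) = 18.76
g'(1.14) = -8.72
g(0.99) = 20.09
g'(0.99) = -9.02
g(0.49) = 24.85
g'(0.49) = -10.02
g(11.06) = 30.66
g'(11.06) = 11.12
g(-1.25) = 45.31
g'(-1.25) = -13.50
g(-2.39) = 62.00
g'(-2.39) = -15.78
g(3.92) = 2.25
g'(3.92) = -3.16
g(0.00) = 30.00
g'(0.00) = -11.00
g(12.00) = 42.00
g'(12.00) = 13.00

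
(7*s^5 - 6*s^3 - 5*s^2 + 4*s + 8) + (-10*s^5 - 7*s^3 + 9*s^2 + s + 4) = -3*s^5 - 13*s^3 + 4*s^2 + 5*s + 12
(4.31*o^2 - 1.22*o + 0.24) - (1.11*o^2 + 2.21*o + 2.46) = 3.2*o^2 - 3.43*o - 2.22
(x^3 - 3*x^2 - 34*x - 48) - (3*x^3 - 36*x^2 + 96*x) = -2*x^3 + 33*x^2 - 130*x - 48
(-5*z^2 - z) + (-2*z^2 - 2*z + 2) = -7*z^2 - 3*z + 2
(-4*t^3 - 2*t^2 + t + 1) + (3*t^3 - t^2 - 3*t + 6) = -t^3 - 3*t^2 - 2*t + 7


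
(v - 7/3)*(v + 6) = v^2 + 11*v/3 - 14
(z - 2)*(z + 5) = z^2 + 3*z - 10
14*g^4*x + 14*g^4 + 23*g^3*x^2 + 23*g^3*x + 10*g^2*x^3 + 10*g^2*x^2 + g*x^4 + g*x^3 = (g + x)*(2*g + x)*(7*g + x)*(g*x + g)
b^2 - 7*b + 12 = (b - 4)*(b - 3)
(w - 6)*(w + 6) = w^2 - 36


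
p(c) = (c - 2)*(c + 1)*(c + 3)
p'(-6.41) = 92.62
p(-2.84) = 1.42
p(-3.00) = 0.00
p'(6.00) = 127.00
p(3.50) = 43.88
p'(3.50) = 45.75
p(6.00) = 252.00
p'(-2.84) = 7.84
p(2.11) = 1.75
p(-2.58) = 3.04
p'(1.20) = 4.12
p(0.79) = -8.21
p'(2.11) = 16.80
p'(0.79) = 0.03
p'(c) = (c - 2)*(c + 1) + (c - 2)*(c + 3) + (c + 1)*(c + 3) = 3*c^2 + 4*c - 5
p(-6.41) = -155.15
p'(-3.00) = 10.00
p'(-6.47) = 94.70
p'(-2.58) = 4.65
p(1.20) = -7.39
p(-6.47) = -160.77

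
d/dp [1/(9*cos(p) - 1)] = 9*sin(p)/(9*cos(p) - 1)^2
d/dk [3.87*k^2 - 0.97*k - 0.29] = 7.74*k - 0.97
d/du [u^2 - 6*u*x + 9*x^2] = 2*u - 6*x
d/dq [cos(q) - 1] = -sin(q)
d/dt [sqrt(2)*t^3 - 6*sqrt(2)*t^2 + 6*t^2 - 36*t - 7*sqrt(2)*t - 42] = 3*sqrt(2)*t^2 - 12*sqrt(2)*t + 12*t - 36 - 7*sqrt(2)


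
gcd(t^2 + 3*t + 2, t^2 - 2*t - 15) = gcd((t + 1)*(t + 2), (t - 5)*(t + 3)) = 1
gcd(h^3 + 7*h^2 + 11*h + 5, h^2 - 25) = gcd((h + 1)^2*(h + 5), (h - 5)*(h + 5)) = h + 5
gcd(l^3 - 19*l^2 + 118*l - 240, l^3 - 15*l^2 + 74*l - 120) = l^2 - 11*l + 30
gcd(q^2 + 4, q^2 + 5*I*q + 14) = q - 2*I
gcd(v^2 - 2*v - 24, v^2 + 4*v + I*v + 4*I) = v + 4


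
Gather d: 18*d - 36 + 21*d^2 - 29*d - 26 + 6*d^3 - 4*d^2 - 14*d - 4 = 6*d^3 + 17*d^2 - 25*d - 66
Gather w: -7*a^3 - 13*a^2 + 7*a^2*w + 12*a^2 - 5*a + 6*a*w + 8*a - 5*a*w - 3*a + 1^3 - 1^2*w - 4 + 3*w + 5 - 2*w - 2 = -7*a^3 - a^2 + w*(7*a^2 + a)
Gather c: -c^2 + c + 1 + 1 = -c^2 + c + 2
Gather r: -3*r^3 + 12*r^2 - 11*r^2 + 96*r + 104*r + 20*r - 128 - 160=-3*r^3 + r^2 + 220*r - 288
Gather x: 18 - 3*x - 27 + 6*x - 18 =3*x - 27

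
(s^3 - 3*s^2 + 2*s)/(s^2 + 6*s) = (s^2 - 3*s + 2)/(s + 6)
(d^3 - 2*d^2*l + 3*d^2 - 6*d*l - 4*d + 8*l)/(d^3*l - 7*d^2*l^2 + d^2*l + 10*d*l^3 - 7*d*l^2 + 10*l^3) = (d^2 + 3*d - 4)/(l*(d^2 - 5*d*l + d - 5*l))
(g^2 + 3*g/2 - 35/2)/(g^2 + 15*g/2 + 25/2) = (2*g - 7)/(2*g + 5)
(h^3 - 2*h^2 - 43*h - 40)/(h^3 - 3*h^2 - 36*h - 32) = (h + 5)/(h + 4)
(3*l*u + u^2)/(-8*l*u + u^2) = (3*l + u)/(-8*l + u)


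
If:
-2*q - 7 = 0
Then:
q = -7/2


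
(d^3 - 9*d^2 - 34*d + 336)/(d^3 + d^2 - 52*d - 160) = (d^2 - d - 42)/(d^2 + 9*d + 20)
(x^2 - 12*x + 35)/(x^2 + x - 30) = (x - 7)/(x + 6)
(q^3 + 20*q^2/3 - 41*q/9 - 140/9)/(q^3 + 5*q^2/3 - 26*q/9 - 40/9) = (q + 7)/(q + 2)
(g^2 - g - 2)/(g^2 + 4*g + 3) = (g - 2)/(g + 3)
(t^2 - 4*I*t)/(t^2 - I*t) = (t - 4*I)/(t - I)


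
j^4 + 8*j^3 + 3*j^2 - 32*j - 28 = (j - 2)*(j + 1)*(j + 2)*(j + 7)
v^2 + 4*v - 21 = (v - 3)*(v + 7)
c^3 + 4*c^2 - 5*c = c*(c - 1)*(c + 5)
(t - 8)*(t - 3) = t^2 - 11*t + 24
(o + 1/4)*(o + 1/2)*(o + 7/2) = o^3 + 17*o^2/4 + 11*o/4 + 7/16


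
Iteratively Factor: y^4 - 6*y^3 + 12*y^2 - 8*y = (y - 2)*(y^3 - 4*y^2 + 4*y) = y*(y - 2)*(y^2 - 4*y + 4) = y*(y - 2)^2*(y - 2)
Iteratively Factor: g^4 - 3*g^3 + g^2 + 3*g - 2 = (g - 1)*(g^3 - 2*g^2 - g + 2) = (g - 1)^2*(g^2 - g - 2) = (g - 2)*(g - 1)^2*(g + 1)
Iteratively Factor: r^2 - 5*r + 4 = (r - 1)*(r - 4)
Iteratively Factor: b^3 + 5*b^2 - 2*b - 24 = (b - 2)*(b^2 + 7*b + 12) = (b - 2)*(b + 3)*(b + 4)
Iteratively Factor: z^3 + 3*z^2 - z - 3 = (z - 1)*(z^2 + 4*z + 3) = (z - 1)*(z + 1)*(z + 3)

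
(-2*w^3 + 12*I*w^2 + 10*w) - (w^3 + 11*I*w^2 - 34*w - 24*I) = -3*w^3 + I*w^2 + 44*w + 24*I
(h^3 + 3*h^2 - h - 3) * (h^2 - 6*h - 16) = h^5 - 3*h^4 - 35*h^3 - 45*h^2 + 34*h + 48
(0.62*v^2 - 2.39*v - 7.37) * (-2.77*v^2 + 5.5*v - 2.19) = -1.7174*v^4 + 10.0303*v^3 + 5.9121*v^2 - 35.3009*v + 16.1403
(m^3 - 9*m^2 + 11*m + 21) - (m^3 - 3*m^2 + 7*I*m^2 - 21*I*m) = -6*m^2 - 7*I*m^2 + 11*m + 21*I*m + 21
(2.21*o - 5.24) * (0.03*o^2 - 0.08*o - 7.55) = 0.0663*o^3 - 0.334*o^2 - 16.2663*o + 39.562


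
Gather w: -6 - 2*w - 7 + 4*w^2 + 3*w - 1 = 4*w^2 + w - 14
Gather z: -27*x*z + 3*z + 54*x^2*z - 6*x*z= z*(54*x^2 - 33*x + 3)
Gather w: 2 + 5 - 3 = 4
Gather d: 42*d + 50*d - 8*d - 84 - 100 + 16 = 84*d - 168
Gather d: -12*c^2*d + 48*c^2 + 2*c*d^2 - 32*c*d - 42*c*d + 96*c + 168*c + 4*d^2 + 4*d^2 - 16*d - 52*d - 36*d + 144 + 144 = 48*c^2 + 264*c + d^2*(2*c + 8) + d*(-12*c^2 - 74*c - 104) + 288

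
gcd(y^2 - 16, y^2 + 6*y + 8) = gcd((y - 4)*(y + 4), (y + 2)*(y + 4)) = y + 4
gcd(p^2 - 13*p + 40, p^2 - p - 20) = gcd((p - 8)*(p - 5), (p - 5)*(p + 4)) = p - 5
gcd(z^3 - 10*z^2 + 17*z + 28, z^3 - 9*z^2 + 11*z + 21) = z^2 - 6*z - 7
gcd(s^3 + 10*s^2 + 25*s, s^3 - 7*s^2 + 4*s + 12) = 1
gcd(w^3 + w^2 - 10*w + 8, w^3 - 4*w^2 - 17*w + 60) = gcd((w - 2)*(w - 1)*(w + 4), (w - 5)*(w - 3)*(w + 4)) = w + 4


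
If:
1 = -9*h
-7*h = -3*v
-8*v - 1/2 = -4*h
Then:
No Solution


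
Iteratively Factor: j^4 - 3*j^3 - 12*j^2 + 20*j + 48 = (j - 3)*(j^3 - 12*j - 16) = (j - 3)*(j + 2)*(j^2 - 2*j - 8) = (j - 4)*(j - 3)*(j + 2)*(j + 2)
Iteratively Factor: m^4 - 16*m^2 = (m - 4)*(m^3 + 4*m^2) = m*(m - 4)*(m^2 + 4*m) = m^2*(m - 4)*(m + 4)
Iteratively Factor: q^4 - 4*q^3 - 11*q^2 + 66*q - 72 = (q + 4)*(q^3 - 8*q^2 + 21*q - 18) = (q - 3)*(q + 4)*(q^2 - 5*q + 6) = (q - 3)^2*(q + 4)*(q - 2)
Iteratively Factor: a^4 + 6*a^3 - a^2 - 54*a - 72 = (a + 4)*(a^3 + 2*a^2 - 9*a - 18) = (a - 3)*(a + 4)*(a^2 + 5*a + 6) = (a - 3)*(a + 2)*(a + 4)*(a + 3)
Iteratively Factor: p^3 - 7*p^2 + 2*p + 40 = (p - 5)*(p^2 - 2*p - 8) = (p - 5)*(p + 2)*(p - 4)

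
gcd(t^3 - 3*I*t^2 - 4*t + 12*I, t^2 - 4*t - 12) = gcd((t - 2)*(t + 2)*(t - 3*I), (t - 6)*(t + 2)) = t + 2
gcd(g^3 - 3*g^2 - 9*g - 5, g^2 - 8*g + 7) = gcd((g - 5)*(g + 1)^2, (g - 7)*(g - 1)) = 1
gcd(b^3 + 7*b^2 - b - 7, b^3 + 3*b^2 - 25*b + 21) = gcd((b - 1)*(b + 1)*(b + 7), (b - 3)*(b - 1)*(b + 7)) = b^2 + 6*b - 7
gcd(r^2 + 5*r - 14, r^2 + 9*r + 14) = r + 7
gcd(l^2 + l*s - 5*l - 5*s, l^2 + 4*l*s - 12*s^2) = 1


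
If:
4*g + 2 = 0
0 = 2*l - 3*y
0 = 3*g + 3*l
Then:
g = -1/2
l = 1/2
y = 1/3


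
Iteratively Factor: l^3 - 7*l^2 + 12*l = (l - 4)*(l^2 - 3*l) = l*(l - 4)*(l - 3)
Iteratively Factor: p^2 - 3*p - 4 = (p + 1)*(p - 4)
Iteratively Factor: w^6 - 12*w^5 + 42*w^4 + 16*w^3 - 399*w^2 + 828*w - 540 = (w - 2)*(w^5 - 10*w^4 + 22*w^3 + 60*w^2 - 279*w + 270) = (w - 5)*(w - 2)*(w^4 - 5*w^3 - 3*w^2 + 45*w - 54) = (w - 5)*(w - 3)*(w - 2)*(w^3 - 2*w^2 - 9*w + 18) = (w - 5)*(w - 3)*(w - 2)*(w + 3)*(w^2 - 5*w + 6) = (w - 5)*(w - 3)*(w - 2)^2*(w + 3)*(w - 3)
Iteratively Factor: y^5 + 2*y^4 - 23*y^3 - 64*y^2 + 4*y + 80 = (y + 2)*(y^4 - 23*y^2 - 18*y + 40) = (y + 2)^2*(y^3 - 2*y^2 - 19*y + 20) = (y - 5)*(y + 2)^2*(y^2 + 3*y - 4) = (y - 5)*(y + 2)^2*(y + 4)*(y - 1)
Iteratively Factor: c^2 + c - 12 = (c - 3)*(c + 4)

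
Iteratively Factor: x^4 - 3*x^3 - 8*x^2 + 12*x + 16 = (x + 1)*(x^3 - 4*x^2 - 4*x + 16) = (x - 4)*(x + 1)*(x^2 - 4) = (x - 4)*(x + 1)*(x + 2)*(x - 2)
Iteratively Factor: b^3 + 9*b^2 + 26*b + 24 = (b + 2)*(b^2 + 7*b + 12) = (b + 2)*(b + 4)*(b + 3)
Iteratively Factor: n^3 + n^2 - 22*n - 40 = (n - 5)*(n^2 + 6*n + 8) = (n - 5)*(n + 4)*(n + 2)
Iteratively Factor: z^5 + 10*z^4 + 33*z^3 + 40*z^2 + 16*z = (z)*(z^4 + 10*z^3 + 33*z^2 + 40*z + 16) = z*(z + 1)*(z^3 + 9*z^2 + 24*z + 16) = z*(z + 1)*(z + 4)*(z^2 + 5*z + 4) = z*(z + 1)*(z + 4)^2*(z + 1)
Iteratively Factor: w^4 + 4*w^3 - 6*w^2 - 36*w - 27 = (w - 3)*(w^3 + 7*w^2 + 15*w + 9) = (w - 3)*(w + 3)*(w^2 + 4*w + 3) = (w - 3)*(w + 1)*(w + 3)*(w + 3)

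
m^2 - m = m*(m - 1)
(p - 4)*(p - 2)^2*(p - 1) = p^4 - 9*p^3 + 28*p^2 - 36*p + 16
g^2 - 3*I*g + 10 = (g - 5*I)*(g + 2*I)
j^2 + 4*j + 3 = (j + 1)*(j + 3)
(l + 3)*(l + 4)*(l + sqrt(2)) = l^3 + sqrt(2)*l^2 + 7*l^2 + 7*sqrt(2)*l + 12*l + 12*sqrt(2)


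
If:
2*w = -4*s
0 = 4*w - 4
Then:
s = -1/2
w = 1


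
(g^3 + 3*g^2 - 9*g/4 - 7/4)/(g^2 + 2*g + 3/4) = (2*g^2 + 5*g - 7)/(2*g + 3)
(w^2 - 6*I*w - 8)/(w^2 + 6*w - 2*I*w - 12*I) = (w - 4*I)/(w + 6)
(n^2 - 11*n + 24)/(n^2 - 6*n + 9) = (n - 8)/(n - 3)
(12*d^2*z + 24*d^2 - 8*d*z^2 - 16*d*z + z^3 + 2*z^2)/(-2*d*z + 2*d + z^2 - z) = (-6*d*z - 12*d + z^2 + 2*z)/(z - 1)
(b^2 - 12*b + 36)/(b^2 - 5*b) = (b^2 - 12*b + 36)/(b*(b - 5))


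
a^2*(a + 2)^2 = a^4 + 4*a^3 + 4*a^2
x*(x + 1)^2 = x^3 + 2*x^2 + x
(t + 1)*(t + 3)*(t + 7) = t^3 + 11*t^2 + 31*t + 21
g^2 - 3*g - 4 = (g - 4)*(g + 1)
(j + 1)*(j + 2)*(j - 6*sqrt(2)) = j^3 - 6*sqrt(2)*j^2 + 3*j^2 - 18*sqrt(2)*j + 2*j - 12*sqrt(2)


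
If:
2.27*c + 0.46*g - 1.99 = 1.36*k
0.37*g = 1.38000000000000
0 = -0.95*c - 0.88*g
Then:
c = -3.45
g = 3.73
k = -5.97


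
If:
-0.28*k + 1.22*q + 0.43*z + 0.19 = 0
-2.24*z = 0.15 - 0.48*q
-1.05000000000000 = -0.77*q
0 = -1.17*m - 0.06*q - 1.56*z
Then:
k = 6.97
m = -0.37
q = 1.36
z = 0.23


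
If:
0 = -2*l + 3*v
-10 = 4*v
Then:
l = -15/4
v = -5/2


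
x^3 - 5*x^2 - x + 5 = (x - 5)*(x - 1)*(x + 1)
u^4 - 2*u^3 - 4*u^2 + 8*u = u*(u - 2)^2*(u + 2)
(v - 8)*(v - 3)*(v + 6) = v^3 - 5*v^2 - 42*v + 144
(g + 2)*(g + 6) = g^2 + 8*g + 12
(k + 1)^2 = k^2 + 2*k + 1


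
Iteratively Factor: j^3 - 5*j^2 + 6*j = (j - 2)*(j^2 - 3*j) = (j - 3)*(j - 2)*(j)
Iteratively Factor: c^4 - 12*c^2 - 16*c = (c + 2)*(c^3 - 2*c^2 - 8*c) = c*(c + 2)*(c^2 - 2*c - 8) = c*(c - 4)*(c + 2)*(c + 2)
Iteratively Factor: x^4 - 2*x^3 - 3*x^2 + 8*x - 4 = (x - 1)*(x^3 - x^2 - 4*x + 4) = (x - 1)*(x + 2)*(x^2 - 3*x + 2) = (x - 1)^2*(x + 2)*(x - 2)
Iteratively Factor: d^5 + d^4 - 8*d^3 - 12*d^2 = (d)*(d^4 + d^3 - 8*d^2 - 12*d) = d*(d - 3)*(d^3 + 4*d^2 + 4*d) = d*(d - 3)*(d + 2)*(d^2 + 2*d) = d*(d - 3)*(d + 2)^2*(d)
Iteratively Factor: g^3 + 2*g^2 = (g)*(g^2 + 2*g) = g^2*(g + 2)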